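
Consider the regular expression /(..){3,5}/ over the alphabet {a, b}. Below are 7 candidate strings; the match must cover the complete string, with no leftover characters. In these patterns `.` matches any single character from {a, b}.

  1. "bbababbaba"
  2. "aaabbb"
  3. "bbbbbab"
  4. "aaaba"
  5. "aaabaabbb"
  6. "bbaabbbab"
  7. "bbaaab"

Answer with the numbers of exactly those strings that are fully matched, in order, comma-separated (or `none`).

1, 2, 7

1 → match
2 → match
3 → no match
4 → no match
5 → no match
6 → no match
7 → match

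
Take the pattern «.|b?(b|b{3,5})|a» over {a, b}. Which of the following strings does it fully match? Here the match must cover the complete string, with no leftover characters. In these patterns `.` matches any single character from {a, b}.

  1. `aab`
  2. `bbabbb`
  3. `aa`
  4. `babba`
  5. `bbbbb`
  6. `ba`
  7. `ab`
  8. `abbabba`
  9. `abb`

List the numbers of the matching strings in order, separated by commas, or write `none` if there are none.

5

1. `aab` → no match
2. `bbabbb` → no match
3. `aa` → no match
4. `babba` → no match
5. `bbbbb` → match
6. `ba` → no match
7. `ab` → no match
8. `abbabba` → no match
9. `abb` → no match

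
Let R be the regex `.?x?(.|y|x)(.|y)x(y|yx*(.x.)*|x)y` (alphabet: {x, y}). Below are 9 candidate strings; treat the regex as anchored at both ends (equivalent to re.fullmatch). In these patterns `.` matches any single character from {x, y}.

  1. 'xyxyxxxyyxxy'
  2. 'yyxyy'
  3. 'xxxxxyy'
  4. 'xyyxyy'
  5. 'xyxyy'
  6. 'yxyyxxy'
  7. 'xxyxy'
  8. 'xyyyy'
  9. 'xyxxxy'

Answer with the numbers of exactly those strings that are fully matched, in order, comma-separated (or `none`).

1 → match
2 → match
3 → match
4 → match
5 → match
6 → match
7 → no match
8 → no match
9 → match

1, 2, 3, 4, 5, 6, 9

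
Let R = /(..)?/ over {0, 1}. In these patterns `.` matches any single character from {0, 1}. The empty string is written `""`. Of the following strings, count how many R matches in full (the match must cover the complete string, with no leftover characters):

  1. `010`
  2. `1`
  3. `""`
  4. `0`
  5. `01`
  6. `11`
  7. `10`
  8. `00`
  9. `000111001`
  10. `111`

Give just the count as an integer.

5

1. `010` → no match
2. `1` → no match
3. `""` → match
4. `0` → no match
5. `01` → match
6. `11` → match
7. `10` → match
8. `00` → match
9. `000111001` → no match
10. `111` → no match
Total matched: 5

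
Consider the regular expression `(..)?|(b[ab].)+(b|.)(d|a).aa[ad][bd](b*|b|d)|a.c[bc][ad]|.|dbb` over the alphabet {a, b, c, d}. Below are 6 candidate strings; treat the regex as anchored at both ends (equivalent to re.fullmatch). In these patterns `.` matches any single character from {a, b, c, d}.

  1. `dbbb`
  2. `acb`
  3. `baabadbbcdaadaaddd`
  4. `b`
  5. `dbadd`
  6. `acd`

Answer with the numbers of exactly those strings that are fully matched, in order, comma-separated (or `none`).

1. `dbbb` → no match
2. `acb` → no match
3 → no match
4. `b` → match
5. `dbadd` → no match
6. `acd` → no match

4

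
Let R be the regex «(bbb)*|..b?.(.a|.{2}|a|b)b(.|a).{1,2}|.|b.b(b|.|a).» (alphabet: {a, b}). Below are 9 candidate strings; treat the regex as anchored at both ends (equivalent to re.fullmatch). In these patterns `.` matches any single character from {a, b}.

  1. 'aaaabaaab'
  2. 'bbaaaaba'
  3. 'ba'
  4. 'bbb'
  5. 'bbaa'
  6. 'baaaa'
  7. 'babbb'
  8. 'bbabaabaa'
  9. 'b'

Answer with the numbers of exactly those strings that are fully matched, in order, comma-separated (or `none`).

1 → no match
2 → no match
3 → no match
4 → match
5 → no match
6 → no match
7 → match
8 → no match
9 → match

4, 7, 9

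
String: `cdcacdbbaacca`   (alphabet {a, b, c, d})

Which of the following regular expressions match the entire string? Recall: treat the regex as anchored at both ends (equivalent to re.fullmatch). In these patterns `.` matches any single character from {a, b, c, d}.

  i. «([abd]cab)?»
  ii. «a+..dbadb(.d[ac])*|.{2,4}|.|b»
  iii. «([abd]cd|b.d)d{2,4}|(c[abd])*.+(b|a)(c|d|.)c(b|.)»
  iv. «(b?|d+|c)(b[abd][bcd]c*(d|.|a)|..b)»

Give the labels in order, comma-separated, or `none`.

i → no match
ii → no match
iii → match
iv → no match

iii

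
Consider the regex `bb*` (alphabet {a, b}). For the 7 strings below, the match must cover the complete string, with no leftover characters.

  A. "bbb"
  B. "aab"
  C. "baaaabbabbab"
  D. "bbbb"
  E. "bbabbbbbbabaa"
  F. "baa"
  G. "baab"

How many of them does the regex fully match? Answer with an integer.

A → match
B → no match — must start with "b"
C → no match
D → match
E → no match
F → no match
G → no match
Total matched: 2

2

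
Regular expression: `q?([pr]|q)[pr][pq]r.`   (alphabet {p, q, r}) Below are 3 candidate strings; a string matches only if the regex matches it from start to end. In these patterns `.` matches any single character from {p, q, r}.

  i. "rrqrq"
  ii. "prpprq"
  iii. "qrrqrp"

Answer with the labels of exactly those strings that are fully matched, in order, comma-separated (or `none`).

i, iii

i → match
ii → no match
iii → match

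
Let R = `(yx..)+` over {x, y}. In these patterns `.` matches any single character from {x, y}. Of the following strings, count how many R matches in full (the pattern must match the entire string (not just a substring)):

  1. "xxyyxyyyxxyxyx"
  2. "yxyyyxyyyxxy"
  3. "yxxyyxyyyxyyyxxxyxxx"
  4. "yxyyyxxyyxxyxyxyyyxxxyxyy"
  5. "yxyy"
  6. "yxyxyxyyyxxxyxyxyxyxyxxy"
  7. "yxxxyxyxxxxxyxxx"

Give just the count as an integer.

4

1 → no match — must start with "yx"
2 → match
3 → match
4 → no match
5 → match
6 → match
7 → no match
Total matched: 4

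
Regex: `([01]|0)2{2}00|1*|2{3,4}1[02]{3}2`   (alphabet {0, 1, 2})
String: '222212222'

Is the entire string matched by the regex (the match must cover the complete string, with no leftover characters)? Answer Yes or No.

Yes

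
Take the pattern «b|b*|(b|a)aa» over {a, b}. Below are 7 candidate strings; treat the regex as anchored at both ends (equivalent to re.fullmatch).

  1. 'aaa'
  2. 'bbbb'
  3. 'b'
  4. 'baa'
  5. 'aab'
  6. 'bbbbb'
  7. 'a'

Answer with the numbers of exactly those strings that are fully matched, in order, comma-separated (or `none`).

1 → match
2 → match
3 → match
4 → match
5 → no match
6 → match
7 → no match

1, 2, 3, 4, 6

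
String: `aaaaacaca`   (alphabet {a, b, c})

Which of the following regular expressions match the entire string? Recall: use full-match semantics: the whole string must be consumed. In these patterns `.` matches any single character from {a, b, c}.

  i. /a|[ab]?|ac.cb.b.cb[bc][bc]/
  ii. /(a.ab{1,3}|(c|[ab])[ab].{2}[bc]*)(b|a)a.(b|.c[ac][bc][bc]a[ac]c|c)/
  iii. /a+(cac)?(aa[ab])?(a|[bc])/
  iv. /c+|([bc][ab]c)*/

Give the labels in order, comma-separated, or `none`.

i → no match
ii → no match
iii → match
iv → no match

iii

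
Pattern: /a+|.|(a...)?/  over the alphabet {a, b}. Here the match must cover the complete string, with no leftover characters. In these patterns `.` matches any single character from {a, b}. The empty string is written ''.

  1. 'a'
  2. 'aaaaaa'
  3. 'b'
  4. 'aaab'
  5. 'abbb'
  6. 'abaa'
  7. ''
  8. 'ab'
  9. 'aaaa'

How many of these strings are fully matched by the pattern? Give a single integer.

1 → match
2 → match
3 → match
4 → match
5 → match
6 → match
7 → match
8 → no match
9 → match
Total matched: 8

8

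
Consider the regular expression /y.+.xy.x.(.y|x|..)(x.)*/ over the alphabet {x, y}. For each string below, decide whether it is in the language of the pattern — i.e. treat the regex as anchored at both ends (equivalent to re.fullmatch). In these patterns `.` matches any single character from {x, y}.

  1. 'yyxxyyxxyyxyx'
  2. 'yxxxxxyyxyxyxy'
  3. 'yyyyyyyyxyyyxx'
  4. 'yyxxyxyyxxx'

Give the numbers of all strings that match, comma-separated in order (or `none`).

1, 2, 4

1 → match
2 → match
3 → no match
4 → match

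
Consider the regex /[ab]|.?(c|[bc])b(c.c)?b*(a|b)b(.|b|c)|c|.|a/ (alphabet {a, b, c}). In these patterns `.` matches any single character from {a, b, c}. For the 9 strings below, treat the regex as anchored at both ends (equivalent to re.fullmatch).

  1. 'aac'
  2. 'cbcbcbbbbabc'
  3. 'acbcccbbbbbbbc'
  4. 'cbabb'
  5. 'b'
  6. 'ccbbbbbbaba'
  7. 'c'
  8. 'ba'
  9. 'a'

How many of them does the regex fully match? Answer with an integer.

1 → no match
2 → match
3 → match
4 → match
5 → match
6 → match
7 → match
8 → no match
9 → match
Total matched: 7

7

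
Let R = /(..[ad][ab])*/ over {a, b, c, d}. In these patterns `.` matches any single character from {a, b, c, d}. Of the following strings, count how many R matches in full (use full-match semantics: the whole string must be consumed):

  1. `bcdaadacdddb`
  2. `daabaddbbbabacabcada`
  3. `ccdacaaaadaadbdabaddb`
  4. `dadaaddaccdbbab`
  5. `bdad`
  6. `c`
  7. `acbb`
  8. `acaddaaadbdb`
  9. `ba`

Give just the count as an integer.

1 → no match
2 → match
3 → no match
4 → no match
5 → no match
6 → no match
7 → no match
8 → no match
9 → no match
Total matched: 1

1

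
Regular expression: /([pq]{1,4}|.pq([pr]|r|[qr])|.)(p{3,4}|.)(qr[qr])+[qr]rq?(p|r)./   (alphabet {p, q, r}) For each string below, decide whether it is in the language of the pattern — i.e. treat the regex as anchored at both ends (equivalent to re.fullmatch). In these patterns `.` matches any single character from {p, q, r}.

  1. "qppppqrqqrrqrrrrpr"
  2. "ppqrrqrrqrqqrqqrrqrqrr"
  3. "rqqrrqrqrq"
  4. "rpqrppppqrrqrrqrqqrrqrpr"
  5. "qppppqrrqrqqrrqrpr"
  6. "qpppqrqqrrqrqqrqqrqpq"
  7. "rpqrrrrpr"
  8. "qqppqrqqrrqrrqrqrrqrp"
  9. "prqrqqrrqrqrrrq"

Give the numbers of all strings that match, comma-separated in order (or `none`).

1, 2, 3, 4, 5, 6, 7, 8, 9

1 → match
2 → match
3. "rqqrrqrqrq" → match
4 → match
5 → match
6 → match
7. "rpqrrrrpr" → match
8 → match
9 → match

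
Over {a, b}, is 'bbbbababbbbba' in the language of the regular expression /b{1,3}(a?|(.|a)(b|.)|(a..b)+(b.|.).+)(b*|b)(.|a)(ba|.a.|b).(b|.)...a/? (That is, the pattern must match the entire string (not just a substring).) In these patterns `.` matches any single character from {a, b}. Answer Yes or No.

Yes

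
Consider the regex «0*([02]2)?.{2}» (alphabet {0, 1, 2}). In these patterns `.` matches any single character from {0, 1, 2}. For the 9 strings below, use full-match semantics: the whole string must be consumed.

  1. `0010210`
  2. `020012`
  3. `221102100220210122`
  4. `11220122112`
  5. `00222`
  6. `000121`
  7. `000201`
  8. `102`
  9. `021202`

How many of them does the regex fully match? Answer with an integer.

1. `0010210` → no match
2. `020012` → no match
3 → no match
4. `11220122112` → no match
5. `00222` → match
6. `000121` → no match
7. `000201` → match
8. `102` → no match
9. `021202` → no match
Total matched: 2

2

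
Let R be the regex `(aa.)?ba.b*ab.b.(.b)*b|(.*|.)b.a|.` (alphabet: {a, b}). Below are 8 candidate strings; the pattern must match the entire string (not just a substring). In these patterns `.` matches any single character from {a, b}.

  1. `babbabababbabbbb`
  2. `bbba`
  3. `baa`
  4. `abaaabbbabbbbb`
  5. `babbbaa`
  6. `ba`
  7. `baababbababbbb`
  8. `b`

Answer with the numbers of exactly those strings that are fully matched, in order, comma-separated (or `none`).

1, 2, 3, 5, 8

1 → match
2. `bbba` → match
3. `baa` → match
4 → no match
5. `babbbaa` → match
6. `ba` → no match
7 → no match
8. `b` → match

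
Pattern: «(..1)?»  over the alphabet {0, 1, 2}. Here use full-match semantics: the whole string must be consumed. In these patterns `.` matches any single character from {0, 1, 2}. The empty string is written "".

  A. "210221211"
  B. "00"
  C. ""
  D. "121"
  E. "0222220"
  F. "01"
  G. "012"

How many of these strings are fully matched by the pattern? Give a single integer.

2

A. "210221211" → no match
B. "00" → no match
C. "" → match
D. "121" → match
E. "0222220" → no match
F. "01" → no match
G. "012" → no match
Total matched: 2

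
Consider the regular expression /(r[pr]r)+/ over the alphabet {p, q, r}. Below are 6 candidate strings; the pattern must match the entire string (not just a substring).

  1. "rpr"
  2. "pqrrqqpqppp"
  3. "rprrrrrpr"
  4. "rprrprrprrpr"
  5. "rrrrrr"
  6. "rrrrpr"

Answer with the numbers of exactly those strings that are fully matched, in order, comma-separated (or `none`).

1, 3, 4, 5, 6

1 → match
2 → no match — must start with "r"
3 → match
4 → match
5 → match
6 → match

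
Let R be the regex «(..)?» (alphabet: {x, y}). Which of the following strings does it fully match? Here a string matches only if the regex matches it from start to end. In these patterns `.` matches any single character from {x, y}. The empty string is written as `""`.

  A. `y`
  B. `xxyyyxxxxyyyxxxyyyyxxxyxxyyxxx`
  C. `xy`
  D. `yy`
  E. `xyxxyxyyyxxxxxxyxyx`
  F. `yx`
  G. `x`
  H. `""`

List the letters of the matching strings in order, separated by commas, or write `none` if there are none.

A → no match
B → no match
C → match
D → match
E → no match
F → match
G → no match
H → match

C, D, F, H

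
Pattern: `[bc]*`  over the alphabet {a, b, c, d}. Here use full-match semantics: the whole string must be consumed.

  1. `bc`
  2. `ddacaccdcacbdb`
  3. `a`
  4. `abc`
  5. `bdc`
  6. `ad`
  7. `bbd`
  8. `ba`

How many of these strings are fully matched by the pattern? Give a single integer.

1

1. `bc` → match
2 → no match
3. `a` → no match
4. `abc` → no match
5. `bdc` → no match
6. `ad` → no match
7. `bbd` → no match
8. `ba` → no match
Total matched: 1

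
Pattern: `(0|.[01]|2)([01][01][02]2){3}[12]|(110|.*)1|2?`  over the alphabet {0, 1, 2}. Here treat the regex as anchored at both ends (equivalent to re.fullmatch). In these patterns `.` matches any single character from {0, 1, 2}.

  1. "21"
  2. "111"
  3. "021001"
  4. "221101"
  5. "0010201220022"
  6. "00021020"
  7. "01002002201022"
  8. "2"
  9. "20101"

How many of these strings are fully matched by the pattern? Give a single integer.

7

1. "21" → match
2. "111" → match
3. "021001" → match
4. "221101" → match
5 → no match
6. "00021020" → no match
7 → match
8. "2" → match
9. "20101" → match
Total matched: 7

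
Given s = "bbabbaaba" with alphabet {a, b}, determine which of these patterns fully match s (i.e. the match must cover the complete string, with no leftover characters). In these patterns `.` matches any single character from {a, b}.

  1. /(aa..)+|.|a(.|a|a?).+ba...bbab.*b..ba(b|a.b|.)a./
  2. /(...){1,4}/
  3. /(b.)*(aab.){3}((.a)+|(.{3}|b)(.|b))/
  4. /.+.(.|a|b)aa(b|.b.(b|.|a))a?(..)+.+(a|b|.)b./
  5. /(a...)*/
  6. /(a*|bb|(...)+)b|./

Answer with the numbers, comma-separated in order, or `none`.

1 → no match
2 → match
3 → no match
4 → no match
5 → no match
6 → no match

2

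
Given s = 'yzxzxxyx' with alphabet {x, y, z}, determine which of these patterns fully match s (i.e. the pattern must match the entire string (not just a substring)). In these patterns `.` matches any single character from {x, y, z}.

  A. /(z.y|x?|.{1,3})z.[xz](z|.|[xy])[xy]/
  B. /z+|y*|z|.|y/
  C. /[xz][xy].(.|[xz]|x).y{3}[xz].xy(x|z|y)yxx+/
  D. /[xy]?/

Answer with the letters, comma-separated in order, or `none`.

A → match
B → no match
C → no match
D → no match

A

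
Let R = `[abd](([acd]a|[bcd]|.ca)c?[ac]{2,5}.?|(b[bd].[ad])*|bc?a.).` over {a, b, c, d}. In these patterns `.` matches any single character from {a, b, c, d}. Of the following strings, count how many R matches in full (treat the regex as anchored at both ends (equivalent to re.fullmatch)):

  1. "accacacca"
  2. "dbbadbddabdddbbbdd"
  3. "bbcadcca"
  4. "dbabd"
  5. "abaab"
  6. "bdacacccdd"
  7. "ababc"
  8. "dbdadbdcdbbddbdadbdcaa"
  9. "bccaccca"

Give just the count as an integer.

1 → match
2 → match
3 → no match
4 → match
5 → match
6 → match
7 → match
8 → match
9 → match
Total matched: 8

8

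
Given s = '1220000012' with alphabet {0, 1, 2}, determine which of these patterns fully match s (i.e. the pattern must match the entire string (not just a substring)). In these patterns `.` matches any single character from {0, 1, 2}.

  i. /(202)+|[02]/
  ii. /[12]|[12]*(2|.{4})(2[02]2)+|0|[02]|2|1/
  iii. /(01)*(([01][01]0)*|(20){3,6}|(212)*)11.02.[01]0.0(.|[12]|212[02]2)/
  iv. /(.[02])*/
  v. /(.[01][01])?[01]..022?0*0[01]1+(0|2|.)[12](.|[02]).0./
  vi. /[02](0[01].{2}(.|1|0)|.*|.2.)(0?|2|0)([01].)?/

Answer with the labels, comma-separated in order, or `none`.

i → no match
ii → no match
iii → no match
iv → match
v → no match
vi → no match

iv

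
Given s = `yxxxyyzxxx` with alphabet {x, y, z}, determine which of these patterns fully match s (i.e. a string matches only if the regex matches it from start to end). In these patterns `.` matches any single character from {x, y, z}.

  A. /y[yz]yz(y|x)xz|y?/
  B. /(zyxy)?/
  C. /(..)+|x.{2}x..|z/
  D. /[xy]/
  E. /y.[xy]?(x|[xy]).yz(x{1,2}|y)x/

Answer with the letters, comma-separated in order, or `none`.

C, E

A → no match
B → no match
C → match
D → no match
E → match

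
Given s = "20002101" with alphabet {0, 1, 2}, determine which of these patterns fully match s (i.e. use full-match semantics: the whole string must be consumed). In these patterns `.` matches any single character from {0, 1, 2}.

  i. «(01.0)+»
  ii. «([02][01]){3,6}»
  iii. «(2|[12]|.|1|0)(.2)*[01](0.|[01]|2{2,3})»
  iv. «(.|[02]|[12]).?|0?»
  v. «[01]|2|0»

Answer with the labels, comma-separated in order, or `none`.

i → no match — must start with "01"
ii → match
iii → no match
iv → no match
v → no match

ii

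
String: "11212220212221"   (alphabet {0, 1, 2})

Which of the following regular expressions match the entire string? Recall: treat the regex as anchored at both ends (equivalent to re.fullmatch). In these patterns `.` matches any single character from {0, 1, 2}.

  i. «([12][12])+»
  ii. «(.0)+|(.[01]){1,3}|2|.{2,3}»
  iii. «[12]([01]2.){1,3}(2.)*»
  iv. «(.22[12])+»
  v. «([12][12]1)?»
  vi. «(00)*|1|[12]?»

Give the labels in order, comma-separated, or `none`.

iii

i → no match
ii → no match
iii → match
iv → no match
v → no match
vi → no match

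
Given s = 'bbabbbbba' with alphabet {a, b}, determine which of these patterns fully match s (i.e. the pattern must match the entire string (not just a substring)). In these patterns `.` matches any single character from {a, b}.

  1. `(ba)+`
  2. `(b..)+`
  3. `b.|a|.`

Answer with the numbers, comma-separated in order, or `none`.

2

1 → no match — must start with 'ba'
2 → match
3 → no match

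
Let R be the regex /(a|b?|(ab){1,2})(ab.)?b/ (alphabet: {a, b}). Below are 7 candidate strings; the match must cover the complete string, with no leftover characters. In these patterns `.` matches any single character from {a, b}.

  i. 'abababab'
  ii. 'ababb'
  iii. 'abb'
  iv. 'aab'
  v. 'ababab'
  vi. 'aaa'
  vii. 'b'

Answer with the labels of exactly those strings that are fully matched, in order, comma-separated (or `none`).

i, ii, iii, v, vii

i. 'abababab' → match
ii. 'ababb' → match
iii. 'abb' → match
iv. 'aab' → no match
v. 'ababab' → match
vi. 'aaa' → no match — must end with 'b'
vii. 'b' → match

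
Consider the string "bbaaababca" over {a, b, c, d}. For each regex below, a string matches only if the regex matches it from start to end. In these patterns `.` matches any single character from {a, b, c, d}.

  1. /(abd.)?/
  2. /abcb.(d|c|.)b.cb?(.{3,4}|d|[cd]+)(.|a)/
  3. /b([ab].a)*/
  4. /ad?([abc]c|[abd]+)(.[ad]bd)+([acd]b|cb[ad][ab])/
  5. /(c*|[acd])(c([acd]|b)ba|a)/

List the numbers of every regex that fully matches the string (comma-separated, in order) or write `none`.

3

1 → no match
2 → no match — must start with "abcb"
3 → match
4 → no match — must start with "a"
5 → no match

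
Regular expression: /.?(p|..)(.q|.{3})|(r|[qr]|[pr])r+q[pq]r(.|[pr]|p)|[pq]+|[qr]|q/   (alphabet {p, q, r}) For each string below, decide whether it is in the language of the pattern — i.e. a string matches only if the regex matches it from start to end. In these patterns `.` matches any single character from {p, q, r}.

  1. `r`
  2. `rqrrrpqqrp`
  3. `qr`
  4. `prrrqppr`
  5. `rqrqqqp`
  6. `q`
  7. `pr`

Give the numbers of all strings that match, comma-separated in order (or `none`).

1, 6

1. `r` → match
2. `rqrrrpqqrp` → no match
3. `qr` → no match
4. `prrrqppr` → no match
5. `rqrqqqp` → no match
6. `q` → match
7. `pr` → no match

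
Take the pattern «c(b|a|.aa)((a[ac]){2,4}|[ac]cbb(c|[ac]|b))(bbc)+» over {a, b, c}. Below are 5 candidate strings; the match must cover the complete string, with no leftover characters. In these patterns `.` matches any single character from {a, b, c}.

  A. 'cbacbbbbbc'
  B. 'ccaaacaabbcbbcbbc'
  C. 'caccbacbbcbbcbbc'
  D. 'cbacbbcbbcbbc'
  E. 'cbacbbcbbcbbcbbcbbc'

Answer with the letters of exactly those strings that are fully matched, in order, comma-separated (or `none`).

A → match
B → match
C → no match
D → match
E → match

A, B, D, E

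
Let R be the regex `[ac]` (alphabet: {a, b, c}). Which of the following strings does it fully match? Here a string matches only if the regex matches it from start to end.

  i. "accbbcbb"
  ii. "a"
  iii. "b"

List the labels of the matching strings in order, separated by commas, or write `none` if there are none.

i → no match
ii → match
iii → no match

ii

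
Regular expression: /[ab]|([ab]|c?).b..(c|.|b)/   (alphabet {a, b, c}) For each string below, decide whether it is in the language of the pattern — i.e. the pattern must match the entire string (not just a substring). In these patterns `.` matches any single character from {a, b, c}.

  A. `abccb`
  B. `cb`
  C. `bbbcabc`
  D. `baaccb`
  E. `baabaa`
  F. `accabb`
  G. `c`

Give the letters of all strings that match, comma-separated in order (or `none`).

A → match
B → no match
C → no match
D → no match
E → no match
F → no match
G → no match

A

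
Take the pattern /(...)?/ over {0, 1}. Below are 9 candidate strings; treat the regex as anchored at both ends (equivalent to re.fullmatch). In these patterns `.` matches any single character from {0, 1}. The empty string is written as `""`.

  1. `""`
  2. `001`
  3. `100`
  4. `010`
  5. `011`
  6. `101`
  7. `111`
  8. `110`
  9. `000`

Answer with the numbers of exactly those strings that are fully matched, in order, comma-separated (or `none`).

1, 2, 3, 4, 5, 6, 7, 8, 9

1 → match
2 → match
3 → match
4 → match
5 → match
6 → match
7 → match
8 → match
9 → match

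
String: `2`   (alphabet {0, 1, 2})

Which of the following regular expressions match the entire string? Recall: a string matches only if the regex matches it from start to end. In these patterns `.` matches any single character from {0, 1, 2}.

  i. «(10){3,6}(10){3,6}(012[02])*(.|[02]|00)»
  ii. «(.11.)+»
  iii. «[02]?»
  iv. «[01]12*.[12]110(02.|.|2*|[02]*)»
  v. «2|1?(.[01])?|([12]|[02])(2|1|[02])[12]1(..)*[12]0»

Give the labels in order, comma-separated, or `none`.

iii, v

i → no match — must start with `10`
ii → no match
iii → match
iv → no match
v → match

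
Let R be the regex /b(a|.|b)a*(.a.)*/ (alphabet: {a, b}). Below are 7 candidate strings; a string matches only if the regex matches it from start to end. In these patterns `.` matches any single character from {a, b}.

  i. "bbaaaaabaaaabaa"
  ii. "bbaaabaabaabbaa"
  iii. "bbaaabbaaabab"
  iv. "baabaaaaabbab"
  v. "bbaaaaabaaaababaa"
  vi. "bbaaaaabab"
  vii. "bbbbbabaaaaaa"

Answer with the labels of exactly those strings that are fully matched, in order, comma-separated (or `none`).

i → no match
ii → match
iii → no match
iv → no match
v → no match
vi → match
vii → no match

ii, vi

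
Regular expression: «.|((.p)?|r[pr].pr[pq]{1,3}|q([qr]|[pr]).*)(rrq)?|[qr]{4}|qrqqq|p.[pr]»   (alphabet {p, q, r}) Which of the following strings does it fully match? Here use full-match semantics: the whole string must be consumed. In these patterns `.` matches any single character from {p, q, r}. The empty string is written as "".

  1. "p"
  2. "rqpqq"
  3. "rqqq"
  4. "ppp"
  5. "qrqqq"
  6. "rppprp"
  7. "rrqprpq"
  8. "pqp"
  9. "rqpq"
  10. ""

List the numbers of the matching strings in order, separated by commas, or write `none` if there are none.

1 → match
2 → no match
3 → match
4 → match
5 → match
6 → match
7 → match
8 → match
9 → no match
10 → match

1, 3, 4, 5, 6, 7, 8, 10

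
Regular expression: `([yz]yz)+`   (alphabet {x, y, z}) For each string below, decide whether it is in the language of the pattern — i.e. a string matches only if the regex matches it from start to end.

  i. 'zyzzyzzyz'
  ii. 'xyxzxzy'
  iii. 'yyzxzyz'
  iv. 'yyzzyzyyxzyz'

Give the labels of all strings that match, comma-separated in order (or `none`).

i

i → match
ii → no match — must end with 'yz'
iii → no match
iv → no match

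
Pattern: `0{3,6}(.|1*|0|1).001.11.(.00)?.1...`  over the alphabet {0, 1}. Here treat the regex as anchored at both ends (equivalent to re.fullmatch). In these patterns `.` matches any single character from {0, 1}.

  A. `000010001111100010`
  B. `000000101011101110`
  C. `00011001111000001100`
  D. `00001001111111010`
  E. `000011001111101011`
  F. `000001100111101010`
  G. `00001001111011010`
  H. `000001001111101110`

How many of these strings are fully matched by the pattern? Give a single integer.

A → no match
B → no match
C → match
D → match
E → match
F → no match
G → match
H → match
Total matched: 5

5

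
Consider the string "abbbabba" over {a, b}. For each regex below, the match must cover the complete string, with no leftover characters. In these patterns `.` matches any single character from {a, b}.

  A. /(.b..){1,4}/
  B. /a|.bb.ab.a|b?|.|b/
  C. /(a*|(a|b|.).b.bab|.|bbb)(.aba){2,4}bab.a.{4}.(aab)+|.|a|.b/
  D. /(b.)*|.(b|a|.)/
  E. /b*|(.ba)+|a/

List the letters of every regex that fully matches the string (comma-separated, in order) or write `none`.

A → match
B → match
C → no match
D → no match
E → no match

A, B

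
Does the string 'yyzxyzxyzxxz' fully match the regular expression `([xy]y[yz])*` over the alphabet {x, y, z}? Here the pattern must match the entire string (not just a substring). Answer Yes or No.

No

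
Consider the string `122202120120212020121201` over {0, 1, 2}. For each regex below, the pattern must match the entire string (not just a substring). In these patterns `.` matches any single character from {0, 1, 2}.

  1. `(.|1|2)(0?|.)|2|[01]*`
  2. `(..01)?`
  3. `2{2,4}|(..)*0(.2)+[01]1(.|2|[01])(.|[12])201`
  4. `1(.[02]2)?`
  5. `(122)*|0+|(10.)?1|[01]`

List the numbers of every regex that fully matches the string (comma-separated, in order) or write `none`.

1 → no match
2 → no match
3 → match
4 → no match
5 → no match

3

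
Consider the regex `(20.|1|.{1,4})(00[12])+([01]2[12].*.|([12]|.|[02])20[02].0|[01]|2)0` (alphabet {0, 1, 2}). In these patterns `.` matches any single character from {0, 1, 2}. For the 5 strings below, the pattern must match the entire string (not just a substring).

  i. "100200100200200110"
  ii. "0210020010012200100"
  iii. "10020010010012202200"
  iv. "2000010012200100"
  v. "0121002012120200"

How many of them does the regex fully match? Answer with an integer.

4

i → match
ii → match
iii → match
iv → match
v → no match
Total matched: 4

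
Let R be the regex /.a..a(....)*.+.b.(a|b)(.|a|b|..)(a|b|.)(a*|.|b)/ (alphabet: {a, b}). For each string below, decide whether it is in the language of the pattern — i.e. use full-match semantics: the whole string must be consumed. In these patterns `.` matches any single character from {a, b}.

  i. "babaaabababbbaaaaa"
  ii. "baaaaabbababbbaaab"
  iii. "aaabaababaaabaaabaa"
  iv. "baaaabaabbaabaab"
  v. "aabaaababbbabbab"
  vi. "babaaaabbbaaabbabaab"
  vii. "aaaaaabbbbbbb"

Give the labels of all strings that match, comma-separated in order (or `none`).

i → match
ii → match
iii → match
iv → match
v → match
vi → match
vii → match

i, ii, iii, iv, v, vi, vii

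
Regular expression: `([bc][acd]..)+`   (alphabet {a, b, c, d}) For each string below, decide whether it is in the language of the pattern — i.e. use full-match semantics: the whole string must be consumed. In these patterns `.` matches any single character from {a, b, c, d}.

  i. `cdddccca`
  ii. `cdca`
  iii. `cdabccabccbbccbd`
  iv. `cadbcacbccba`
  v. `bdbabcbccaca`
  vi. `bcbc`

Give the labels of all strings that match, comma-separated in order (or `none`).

i, ii, iii, iv, v, vi

i → match
ii → match
iii → match
iv → match
v → match
vi → match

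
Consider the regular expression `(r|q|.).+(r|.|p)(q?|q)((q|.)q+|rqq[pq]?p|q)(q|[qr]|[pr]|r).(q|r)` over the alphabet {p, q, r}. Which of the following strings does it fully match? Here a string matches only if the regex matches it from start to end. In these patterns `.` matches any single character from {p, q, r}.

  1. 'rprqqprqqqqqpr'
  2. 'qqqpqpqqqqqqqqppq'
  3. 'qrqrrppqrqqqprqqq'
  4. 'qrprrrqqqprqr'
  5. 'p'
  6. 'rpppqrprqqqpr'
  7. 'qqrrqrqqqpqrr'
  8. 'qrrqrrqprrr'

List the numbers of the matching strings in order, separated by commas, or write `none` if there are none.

1 → match
2 → match
3 → no match
4 → match
5. 'p' → no match
6 → match
7 → match
8. 'qrrqrrqprrr' → no match

1, 2, 4, 6, 7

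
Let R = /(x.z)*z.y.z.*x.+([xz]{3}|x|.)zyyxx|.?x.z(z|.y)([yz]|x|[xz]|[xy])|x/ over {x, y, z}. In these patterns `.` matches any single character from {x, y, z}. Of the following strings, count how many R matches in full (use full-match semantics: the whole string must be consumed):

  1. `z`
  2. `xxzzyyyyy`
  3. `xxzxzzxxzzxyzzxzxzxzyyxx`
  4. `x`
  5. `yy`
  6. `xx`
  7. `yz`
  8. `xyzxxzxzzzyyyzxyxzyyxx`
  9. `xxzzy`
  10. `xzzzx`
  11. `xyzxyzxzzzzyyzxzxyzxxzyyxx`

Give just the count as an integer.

1 → no match
2 → no match
3 → match
4 → match
5 → no match
6 → no match
7 → no match
8 → match
9 → match
10 → match
11 → match
Total matched: 6

6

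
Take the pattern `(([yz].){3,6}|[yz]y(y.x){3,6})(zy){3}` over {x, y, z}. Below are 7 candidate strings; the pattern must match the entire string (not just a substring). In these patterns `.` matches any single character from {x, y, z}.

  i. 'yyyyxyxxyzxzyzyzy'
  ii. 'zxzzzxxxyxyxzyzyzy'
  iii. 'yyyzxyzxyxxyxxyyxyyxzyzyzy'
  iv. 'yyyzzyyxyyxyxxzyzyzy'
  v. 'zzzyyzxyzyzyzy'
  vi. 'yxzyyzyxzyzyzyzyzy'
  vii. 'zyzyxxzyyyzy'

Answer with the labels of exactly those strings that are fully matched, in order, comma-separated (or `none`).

i → match
ii → no match
iii → match
iv → no match
v → no match
vi → match
vii. 'zyzyxxzyyyzy' → no match

i, iii, vi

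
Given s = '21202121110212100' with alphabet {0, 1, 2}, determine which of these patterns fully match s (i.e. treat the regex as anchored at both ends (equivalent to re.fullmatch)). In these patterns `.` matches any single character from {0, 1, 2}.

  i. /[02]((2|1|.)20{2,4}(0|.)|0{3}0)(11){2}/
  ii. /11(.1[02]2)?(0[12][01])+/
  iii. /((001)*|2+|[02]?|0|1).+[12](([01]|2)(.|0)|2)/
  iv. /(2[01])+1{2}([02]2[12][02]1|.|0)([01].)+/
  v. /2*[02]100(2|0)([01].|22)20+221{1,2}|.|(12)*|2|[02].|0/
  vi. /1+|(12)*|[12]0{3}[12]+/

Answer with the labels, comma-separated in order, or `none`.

iii, iv

i → no match — must end with '11'
ii → no match — must start with '11'
iii → match
iv → match
v → no match
vi → no match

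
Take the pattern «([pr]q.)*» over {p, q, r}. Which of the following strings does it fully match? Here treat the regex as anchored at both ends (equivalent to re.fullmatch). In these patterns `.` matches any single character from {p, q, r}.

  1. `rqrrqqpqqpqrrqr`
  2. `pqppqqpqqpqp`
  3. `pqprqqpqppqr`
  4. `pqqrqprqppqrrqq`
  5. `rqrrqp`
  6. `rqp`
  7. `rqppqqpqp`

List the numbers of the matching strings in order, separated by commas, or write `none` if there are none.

1, 2, 3, 4, 5, 6, 7

1 → match
2 → match
3 → match
4 → match
5 → match
6 → match
7 → match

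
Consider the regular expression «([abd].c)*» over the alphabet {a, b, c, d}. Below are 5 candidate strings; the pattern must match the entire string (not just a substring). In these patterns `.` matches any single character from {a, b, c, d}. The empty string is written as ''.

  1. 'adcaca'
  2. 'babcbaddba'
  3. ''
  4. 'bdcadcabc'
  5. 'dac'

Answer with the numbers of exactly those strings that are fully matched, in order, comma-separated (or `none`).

1 → no match
2 → no match
3 → match
4 → match
5 → match

3, 4, 5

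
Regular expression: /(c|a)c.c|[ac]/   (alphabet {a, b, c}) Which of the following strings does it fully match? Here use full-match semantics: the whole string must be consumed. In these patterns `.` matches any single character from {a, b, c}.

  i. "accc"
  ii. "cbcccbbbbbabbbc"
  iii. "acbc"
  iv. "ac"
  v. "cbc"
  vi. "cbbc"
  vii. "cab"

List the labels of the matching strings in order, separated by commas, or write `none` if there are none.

i → match
ii → no match
iii → match
iv → no match
v → no match
vi → no match
vii → no match

i, iii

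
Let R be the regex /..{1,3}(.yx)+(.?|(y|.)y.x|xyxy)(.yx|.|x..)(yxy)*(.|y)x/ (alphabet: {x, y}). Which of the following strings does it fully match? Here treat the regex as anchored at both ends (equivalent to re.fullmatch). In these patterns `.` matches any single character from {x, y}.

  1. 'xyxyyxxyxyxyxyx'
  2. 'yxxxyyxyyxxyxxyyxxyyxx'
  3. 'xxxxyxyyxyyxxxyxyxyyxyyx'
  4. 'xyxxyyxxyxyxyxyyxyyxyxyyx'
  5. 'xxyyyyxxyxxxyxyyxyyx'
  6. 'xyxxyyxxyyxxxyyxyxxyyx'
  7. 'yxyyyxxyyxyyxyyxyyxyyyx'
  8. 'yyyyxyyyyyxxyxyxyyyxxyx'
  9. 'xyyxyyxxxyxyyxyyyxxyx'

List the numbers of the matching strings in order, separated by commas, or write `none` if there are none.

1 → match
2 → match
3 → match
4 → no match
5 → match
6 → no match
7 → no match
8 → no match
9 → no match

1, 2, 3, 5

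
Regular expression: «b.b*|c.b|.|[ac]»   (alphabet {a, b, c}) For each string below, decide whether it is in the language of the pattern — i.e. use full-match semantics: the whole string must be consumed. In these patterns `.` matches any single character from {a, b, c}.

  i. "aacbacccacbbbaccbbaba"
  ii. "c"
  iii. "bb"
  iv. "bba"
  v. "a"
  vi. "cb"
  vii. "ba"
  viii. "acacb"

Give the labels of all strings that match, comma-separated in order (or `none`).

i → no match
ii. "c" → match
iii. "bb" → match
iv. "bba" → no match
v. "a" → match
vi. "cb" → no match
vii. "ba" → match
viii. "acacb" → no match

ii, iii, v, vii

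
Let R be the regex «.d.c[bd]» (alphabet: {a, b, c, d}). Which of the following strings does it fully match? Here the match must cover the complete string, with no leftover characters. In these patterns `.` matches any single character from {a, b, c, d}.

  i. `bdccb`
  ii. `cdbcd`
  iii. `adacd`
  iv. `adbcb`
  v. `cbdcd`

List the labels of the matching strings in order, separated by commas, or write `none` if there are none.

i → match
ii → match
iii → match
iv → match
v → no match

i, ii, iii, iv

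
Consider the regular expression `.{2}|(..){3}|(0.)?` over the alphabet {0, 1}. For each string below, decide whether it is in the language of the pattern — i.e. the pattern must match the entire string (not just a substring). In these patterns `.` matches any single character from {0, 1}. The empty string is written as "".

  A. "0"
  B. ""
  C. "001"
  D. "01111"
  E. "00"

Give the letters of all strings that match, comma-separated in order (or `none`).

A → no match
B → match
C → no match
D → no match
E → match

B, E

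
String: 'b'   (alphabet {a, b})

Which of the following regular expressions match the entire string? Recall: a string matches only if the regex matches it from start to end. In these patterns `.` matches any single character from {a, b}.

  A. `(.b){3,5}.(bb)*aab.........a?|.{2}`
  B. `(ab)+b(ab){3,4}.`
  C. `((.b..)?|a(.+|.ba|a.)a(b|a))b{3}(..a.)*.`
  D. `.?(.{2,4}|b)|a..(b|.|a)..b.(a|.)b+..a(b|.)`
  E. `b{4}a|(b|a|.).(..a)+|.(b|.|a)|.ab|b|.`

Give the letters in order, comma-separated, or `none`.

D, E

A → no match
B → no match — must start with 'ab'
C → no match
D → match
E → match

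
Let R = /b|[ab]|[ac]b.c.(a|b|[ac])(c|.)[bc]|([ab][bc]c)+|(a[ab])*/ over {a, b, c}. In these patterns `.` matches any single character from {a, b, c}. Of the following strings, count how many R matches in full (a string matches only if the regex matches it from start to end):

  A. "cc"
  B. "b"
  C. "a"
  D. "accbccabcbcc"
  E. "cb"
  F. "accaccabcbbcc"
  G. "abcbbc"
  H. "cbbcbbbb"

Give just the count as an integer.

A → no match
B → match
C → match
D → match
E → no match
F → no match
G → match
H → match
Total matched: 5

5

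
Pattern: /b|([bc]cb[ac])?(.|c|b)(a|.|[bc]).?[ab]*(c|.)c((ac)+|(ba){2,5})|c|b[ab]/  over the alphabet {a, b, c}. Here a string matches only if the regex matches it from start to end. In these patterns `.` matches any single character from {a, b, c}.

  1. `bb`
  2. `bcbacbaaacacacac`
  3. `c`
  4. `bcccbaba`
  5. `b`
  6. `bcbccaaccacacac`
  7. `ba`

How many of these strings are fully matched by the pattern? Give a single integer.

7

1 → match
2 → match
3 → match
4 → match
5 → match
6 → match
7 → match
Total matched: 7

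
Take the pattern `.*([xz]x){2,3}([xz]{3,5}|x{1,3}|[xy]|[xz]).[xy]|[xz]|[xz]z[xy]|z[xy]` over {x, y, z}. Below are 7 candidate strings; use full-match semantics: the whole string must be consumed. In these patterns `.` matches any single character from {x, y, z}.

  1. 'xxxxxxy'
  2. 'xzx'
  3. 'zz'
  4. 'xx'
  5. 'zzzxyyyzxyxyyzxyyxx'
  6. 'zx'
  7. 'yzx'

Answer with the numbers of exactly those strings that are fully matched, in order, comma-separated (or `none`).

1, 2, 6

1 → match
2 → match
3 → no match
4 → no match
5 → no match
6 → match
7 → no match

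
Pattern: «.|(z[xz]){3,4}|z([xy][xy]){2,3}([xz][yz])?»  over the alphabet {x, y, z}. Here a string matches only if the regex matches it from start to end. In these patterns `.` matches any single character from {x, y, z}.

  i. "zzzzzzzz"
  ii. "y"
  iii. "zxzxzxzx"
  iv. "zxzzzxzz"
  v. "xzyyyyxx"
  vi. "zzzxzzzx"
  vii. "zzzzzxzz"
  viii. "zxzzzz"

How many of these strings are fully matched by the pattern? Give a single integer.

7

i → match
ii → match
iii → match
iv → match
v → no match
vi → match
vii → match
viii → match
Total matched: 7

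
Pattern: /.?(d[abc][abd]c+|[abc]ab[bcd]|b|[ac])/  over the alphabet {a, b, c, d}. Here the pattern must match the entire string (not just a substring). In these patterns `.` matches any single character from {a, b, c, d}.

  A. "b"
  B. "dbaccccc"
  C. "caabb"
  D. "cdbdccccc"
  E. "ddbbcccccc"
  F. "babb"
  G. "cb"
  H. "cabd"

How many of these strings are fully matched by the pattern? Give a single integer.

A → match
B → match
C → match
D → match
E → match
F → match
G → match
H → match
Total matched: 8

8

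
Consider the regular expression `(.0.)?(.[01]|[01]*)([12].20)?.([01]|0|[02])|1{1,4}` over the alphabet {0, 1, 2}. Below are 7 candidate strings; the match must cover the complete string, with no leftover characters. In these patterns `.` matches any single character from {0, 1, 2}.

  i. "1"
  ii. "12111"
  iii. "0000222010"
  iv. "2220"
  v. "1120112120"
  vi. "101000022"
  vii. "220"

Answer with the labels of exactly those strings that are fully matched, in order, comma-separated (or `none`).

i, iii, vi

i → match
ii → no match
iii → match
iv → no match
v → no match
vi → match
vii → no match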